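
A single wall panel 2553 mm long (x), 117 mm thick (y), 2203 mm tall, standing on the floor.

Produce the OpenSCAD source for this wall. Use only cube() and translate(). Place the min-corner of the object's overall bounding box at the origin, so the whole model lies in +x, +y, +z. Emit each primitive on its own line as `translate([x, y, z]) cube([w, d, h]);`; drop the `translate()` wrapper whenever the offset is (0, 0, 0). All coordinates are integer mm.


cube([2553, 117, 2203]);


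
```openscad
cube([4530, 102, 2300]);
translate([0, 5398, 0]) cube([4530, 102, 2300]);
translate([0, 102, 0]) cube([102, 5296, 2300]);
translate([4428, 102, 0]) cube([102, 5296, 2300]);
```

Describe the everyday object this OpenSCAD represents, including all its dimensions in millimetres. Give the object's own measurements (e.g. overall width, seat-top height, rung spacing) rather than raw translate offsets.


The wall frame of a small rectangular building: four walls, each 2300 mm tall and 102 mm thick, enclosing a footprint 4530 mm (x) by 5500 mm (y) outside-to-outside, with no floor or roof. The front and back walls (the −y and +y sides) span the full width; the two side walls fit between them.


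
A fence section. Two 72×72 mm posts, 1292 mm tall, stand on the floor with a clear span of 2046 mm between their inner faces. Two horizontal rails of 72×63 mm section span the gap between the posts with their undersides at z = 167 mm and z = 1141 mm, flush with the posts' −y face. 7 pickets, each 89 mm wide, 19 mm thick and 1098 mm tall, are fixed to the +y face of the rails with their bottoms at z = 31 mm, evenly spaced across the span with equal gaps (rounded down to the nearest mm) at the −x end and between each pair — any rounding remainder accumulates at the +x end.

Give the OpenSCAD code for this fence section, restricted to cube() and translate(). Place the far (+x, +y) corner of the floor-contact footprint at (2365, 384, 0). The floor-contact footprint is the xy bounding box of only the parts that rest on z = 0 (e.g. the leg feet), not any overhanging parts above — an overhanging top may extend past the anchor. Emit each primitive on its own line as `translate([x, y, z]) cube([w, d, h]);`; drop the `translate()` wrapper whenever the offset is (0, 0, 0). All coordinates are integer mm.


translate([175, 312, 0]) cube([72, 72, 1292]);
translate([2293, 312, 0]) cube([72, 72, 1292]);
translate([247, 312, 167]) cube([2046, 72, 63]);
translate([247, 312, 1141]) cube([2046, 72, 63]);
translate([424, 384, 31]) cube([89, 19, 1098]);
translate([690, 384, 31]) cube([89, 19, 1098]);
translate([956, 384, 31]) cube([89, 19, 1098]);
translate([1222, 384, 31]) cube([89, 19, 1098]);
translate([1488, 384, 31]) cube([89, 19, 1098]);
translate([1754, 384, 31]) cube([89, 19, 1098]);
translate([2020, 384, 31]) cube([89, 19, 1098]);


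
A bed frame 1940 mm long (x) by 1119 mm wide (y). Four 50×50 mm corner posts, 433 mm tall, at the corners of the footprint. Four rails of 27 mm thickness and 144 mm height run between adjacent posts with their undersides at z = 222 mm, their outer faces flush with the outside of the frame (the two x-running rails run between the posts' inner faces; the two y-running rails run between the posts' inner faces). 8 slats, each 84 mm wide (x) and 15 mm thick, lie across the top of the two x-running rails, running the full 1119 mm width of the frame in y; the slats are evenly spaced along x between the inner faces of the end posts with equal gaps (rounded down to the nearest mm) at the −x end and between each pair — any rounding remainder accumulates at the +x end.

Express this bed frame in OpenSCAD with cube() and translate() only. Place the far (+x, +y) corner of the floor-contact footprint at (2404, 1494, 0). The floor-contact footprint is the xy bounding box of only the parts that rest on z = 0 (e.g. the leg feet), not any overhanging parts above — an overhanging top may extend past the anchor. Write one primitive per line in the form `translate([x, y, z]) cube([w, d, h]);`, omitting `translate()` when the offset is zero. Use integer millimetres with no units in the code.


translate([464, 375, 0]) cube([50, 50, 433]);
translate([464, 1444, 0]) cube([50, 50, 433]);
translate([2354, 375, 0]) cube([50, 50, 433]);
translate([2354, 1444, 0]) cube([50, 50, 433]);
translate([514, 375, 222]) cube([1840, 27, 144]);
translate([514, 1467, 222]) cube([1840, 27, 144]);
translate([464, 425, 222]) cube([27, 1019, 144]);
translate([2377, 425, 222]) cube([27, 1019, 144]);
translate([643, 375, 366]) cube([84, 1119, 15]);
translate([856, 375, 366]) cube([84, 1119, 15]);
translate([1069, 375, 366]) cube([84, 1119, 15]);
translate([1282, 375, 366]) cube([84, 1119, 15]);
translate([1495, 375, 366]) cube([84, 1119, 15]);
translate([1708, 375, 366]) cube([84, 1119, 15]);
translate([1921, 375, 366]) cube([84, 1119, 15]);
translate([2134, 375, 366]) cube([84, 1119, 15]);


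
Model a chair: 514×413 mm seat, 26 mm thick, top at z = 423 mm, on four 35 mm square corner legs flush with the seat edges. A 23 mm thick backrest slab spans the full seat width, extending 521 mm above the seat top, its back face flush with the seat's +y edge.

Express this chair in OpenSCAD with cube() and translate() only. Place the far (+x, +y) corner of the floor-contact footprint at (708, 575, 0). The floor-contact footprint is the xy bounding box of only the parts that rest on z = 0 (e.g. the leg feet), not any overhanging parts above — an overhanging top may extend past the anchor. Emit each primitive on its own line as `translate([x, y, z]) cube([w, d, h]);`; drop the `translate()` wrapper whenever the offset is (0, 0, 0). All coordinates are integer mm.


// leg_h = 423 - 26 = 397
translate([194, 162, 397]) cube([514, 413, 26]);
translate([194, 162, 0]) cube([35, 35, 397]);
translate([673, 162, 0]) cube([35, 35, 397]);
translate([194, 540, 0]) cube([35, 35, 397]);
translate([673, 540, 0]) cube([35, 35, 397]);
translate([194, 552, 423]) cube([514, 23, 521]);


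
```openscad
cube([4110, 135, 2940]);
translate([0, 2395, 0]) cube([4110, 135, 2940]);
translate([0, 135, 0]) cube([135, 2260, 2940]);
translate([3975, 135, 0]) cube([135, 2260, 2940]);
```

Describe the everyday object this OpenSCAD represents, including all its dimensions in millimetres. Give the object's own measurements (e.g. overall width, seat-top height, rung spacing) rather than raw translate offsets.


The wall frame of a small rectangular building: four walls, each 2940 mm tall and 135 mm thick, enclosing a footprint 4110 mm (x) by 2530 mm (y) outside-to-outside, with no floor or roof. The front and back walls (the −y and +y sides) span the full width; the two side walls fit between them.


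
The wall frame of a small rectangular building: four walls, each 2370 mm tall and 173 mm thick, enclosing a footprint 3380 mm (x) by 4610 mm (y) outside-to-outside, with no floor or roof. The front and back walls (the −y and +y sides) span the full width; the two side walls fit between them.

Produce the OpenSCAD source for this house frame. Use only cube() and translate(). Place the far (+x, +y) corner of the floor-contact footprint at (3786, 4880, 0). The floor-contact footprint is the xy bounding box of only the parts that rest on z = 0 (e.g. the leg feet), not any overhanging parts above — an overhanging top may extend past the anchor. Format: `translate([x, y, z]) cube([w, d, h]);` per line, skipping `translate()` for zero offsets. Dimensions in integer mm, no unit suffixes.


translate([406, 270, 0]) cube([3380, 173, 2370]);
translate([406, 4707, 0]) cube([3380, 173, 2370]);
translate([406, 443, 0]) cube([173, 4264, 2370]);
translate([3613, 443, 0]) cube([173, 4264, 2370]);


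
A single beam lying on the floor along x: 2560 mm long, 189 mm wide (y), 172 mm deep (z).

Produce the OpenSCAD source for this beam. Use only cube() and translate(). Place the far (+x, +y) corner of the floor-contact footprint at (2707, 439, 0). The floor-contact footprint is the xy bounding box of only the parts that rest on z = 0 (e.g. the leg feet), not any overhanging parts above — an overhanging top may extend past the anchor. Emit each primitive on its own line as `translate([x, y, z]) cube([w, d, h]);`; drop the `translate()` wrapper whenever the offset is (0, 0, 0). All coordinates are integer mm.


translate([147, 250, 0]) cube([2560, 189, 172]);


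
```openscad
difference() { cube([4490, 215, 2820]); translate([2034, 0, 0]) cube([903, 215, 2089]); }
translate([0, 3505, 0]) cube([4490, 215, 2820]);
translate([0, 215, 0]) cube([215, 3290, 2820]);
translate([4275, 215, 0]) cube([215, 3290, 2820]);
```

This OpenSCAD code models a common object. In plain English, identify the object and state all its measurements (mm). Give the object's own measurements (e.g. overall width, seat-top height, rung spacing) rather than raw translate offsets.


A single room: four walls, each 2820 mm tall and 215 mm thick, enclosing an outside footprint 4490×3720 mm (x × y), no floor or roof. The front and back walls (−y and +y sides) run the full x-width; the side walls fit between their inner faces. A door opening 903 mm wide and 2089 mm tall is cut through the front wall from the floor up, its −x edge 2034 mm from the wall's −x end.


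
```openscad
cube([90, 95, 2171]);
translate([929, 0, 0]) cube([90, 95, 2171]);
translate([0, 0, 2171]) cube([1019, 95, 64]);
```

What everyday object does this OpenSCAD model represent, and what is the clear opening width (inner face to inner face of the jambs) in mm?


A door frame. The clear opening width is 839 mm.

Two 2171 mm tall posts with a header on top — a door frame. The left jamb is 90 mm wide at x = 0; the right jamb starts at x = 929. The clear opening is 929 − 90 = 839 mm.


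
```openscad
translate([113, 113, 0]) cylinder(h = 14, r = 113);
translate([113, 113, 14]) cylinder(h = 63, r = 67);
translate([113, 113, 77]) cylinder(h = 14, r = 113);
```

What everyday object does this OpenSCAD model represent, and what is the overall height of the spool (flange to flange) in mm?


A spool. The overall height is 91 mm.

Three coaxial cylinders, large–small–large — a spool. Two 14 mm flanges and a 63 mm core give 14 + 63 + 14 = 91 mm.


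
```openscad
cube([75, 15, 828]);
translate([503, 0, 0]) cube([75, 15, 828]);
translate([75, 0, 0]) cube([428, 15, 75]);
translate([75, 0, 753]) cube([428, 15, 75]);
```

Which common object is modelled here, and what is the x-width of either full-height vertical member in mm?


A picture frame. The border width is 75 mm.

Four thin pieces enclosing a rectangular opening — a picture frame. The two full-height stiles are 828 mm tall; the top rail sits at z = 753 and is 75 mm tall, so the border above the opening is 828 − 753 = 75 mm, matching the stile x-width.


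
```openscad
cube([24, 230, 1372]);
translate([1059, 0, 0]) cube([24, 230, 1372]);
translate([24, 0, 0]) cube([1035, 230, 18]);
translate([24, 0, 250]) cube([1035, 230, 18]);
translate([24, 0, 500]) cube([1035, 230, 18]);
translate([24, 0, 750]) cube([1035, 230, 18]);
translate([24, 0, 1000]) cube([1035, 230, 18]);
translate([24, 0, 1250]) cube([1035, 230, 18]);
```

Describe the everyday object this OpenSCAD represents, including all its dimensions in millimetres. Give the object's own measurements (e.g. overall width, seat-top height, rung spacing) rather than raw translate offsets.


An open bookshelf. Two side panels, each 24 mm thick, 230 mm deep and 1372 mm tall, stand 1083 mm apart (outside-to-outside). Between them sit 6 shelves, each 18 mm thick and 230 mm deep, spanning the full gap between the sides. The bottom shelf rests on the floor (its underside at z = 0) and the clear gap between one shelf's top and the next shelf's underside is 232 mm.


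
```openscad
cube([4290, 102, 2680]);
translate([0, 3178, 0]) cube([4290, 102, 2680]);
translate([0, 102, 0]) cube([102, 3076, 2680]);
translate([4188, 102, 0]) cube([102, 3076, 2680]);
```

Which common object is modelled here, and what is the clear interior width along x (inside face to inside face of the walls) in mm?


A house (or room) frame. The interior width is 4086 mm.

Four 2680 mm walls enclosing a rectangle with no floor or roof — a room or house frame. Outside width is 4290 mm and wall thickness is 102 mm, so the interior width is 4290 − 2 × 102 = 4086 mm.


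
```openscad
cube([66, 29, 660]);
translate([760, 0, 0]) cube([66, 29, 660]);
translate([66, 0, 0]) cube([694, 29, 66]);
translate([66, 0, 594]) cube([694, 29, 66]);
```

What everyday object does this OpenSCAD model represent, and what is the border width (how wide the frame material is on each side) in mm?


A picture frame. The border width is 66 mm.

Four thin pieces enclosing a rectangular opening — a picture frame. The two full-height stiles are 660 mm tall; the top rail sits at z = 594 and is 66 mm tall, so the border above the opening is 660 − 594 = 66 mm, matching the stile x-width.


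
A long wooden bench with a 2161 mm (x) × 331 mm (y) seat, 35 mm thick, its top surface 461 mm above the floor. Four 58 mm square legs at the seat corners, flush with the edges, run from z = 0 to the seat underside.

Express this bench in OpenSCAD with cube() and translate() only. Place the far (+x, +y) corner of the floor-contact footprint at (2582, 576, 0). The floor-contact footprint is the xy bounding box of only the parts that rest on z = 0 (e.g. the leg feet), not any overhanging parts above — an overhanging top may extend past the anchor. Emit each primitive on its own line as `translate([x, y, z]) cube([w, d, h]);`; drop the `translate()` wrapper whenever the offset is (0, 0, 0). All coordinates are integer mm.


// leg_h = 461 − 35 = 426
translate([421, 245, 426]) cube([2161, 331, 35]);
translate([421, 245, 0]) cube([58, 58, 426]);
translate([421, 518, 0]) cube([58, 58, 426]);
translate([2524, 245, 0]) cube([58, 58, 426]);
translate([2524, 518, 0]) cube([58, 58, 426]);


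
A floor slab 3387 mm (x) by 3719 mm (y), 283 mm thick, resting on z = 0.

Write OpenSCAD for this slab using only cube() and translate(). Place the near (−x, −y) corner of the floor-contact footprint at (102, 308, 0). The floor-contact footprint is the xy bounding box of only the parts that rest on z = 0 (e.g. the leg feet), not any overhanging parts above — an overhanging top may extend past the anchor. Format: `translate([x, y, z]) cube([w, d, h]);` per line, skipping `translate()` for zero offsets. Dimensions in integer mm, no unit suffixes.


translate([102, 308, 0]) cube([3387, 3719, 283]);


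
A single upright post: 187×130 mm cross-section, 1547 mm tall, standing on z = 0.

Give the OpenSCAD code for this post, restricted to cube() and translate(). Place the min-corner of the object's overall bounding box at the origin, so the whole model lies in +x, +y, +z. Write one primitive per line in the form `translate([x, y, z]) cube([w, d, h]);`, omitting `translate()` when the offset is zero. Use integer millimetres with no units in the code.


cube([187, 130, 1547]);


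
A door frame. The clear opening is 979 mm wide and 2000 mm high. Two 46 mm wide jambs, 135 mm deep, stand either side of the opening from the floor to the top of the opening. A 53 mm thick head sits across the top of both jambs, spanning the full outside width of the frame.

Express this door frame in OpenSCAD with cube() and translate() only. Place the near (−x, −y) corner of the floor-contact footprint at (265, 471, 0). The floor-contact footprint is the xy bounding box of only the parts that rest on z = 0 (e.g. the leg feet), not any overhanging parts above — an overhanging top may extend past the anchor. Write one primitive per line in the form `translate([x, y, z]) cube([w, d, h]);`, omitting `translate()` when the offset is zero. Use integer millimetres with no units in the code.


translate([265, 471, 0]) cube([46, 135, 2000]);
translate([1290, 471, 0]) cube([46, 135, 2000]);
translate([265, 471, 2000]) cube([1071, 135, 53]);


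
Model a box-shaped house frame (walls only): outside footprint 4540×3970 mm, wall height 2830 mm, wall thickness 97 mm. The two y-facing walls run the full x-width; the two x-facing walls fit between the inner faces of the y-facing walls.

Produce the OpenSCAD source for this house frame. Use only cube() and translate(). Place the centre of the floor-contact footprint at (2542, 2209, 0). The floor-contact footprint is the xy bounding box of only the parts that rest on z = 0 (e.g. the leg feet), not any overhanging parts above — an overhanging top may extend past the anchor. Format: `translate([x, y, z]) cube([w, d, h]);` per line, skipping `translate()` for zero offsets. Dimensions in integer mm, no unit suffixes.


translate([272, 224, 0]) cube([4540, 97, 2830]);
translate([272, 4097, 0]) cube([4540, 97, 2830]);
translate([272, 321, 0]) cube([97, 3776, 2830]);
translate([4715, 321, 0]) cube([97, 3776, 2830]);


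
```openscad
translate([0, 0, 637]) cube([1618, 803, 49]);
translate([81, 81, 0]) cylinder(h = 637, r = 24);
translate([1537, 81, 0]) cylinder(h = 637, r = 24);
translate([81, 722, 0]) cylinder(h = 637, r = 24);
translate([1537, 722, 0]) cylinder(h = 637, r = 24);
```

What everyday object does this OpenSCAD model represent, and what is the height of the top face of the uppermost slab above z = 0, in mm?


A table. The table height is 686 mm.

A 1618×803×49 slab sits at z = 637 on four Ø48 mm round legs — a table. The top surface is at 637 + 49 = 686 mm.


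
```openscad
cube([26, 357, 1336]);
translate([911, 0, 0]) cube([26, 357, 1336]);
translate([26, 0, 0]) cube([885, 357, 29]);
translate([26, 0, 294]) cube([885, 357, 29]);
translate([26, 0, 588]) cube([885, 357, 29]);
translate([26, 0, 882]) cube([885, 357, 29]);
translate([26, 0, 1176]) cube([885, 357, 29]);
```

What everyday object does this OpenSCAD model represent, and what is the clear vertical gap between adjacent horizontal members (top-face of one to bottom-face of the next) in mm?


A bookshelf. The clear shelf gap is 265 mm.

Two tall side panels with 5 horizontal boards between them — a bookshelf. The first two shelf undersides are at z = 0 and z = 294; with shelf thickness 29, the clear gap is 294 − 0 − 29 = 265 mm.


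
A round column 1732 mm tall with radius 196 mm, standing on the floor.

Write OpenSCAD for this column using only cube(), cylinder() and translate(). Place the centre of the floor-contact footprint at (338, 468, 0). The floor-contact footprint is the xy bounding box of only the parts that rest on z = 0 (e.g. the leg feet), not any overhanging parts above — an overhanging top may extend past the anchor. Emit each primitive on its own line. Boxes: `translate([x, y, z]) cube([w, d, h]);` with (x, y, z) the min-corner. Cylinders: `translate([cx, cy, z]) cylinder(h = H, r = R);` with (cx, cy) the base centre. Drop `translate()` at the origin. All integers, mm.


translate([338, 468, 0]) cylinder(h = 1732, r = 196);


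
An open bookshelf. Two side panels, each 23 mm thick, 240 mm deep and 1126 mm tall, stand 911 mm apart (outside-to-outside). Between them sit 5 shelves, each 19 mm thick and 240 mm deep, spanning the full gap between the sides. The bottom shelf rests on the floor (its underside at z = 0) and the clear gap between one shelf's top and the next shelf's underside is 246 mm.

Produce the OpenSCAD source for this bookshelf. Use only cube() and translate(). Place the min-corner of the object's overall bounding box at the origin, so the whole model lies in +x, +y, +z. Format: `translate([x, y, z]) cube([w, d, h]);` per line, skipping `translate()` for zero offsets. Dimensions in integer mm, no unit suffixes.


cube([23, 240, 1126]);
translate([888, 0, 0]) cube([23, 240, 1126]);
translate([23, 0, 0]) cube([865, 240, 19]);
translate([23, 0, 265]) cube([865, 240, 19]);
translate([23, 0, 530]) cube([865, 240, 19]);
translate([23, 0, 795]) cube([865, 240, 19]);
translate([23, 0, 1060]) cube([865, 240, 19]);


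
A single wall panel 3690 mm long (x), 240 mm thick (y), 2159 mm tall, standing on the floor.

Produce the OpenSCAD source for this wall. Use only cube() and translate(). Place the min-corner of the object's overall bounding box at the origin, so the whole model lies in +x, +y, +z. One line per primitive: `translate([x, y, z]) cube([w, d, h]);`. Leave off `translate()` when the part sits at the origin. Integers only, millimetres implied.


cube([3690, 240, 2159]);


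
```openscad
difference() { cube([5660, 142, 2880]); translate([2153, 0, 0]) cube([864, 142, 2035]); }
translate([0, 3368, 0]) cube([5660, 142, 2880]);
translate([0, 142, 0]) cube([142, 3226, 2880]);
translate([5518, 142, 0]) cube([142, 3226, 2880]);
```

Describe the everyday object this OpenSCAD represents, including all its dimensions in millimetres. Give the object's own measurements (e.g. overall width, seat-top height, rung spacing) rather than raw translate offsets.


A single room: four walls, each 2880 mm tall and 142 mm thick, enclosing an outside footprint 5660×3510 mm (x × y), no floor or roof. The front and back walls (−y and +y sides) run the full x-width; the side walls fit between their inner faces. A door opening 864 mm wide and 2035 mm tall is cut through the front wall from the floor up, its −x edge 2153 mm from the wall's −x end.


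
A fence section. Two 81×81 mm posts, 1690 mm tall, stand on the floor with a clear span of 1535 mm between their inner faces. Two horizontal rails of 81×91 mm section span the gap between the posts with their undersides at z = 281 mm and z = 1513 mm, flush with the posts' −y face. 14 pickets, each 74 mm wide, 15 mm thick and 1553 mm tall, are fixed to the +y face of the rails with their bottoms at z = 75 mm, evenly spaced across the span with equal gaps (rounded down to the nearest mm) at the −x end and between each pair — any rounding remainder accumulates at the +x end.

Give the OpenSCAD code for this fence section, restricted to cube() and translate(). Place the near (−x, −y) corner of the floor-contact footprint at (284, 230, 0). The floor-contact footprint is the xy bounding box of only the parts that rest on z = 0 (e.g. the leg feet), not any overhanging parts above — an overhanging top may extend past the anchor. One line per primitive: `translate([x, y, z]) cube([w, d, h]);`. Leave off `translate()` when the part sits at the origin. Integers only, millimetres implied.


translate([284, 230, 0]) cube([81, 81, 1690]);
translate([1900, 230, 0]) cube([81, 81, 1690]);
translate([365, 230, 281]) cube([1535, 81, 91]);
translate([365, 230, 1513]) cube([1535, 81, 91]);
translate([398, 311, 75]) cube([74, 15, 1553]);
translate([505, 311, 75]) cube([74, 15, 1553]);
translate([612, 311, 75]) cube([74, 15, 1553]);
translate([719, 311, 75]) cube([74, 15, 1553]);
translate([826, 311, 75]) cube([74, 15, 1553]);
translate([933, 311, 75]) cube([74, 15, 1553]);
translate([1040, 311, 75]) cube([74, 15, 1553]);
translate([1147, 311, 75]) cube([74, 15, 1553]);
translate([1254, 311, 75]) cube([74, 15, 1553]);
translate([1361, 311, 75]) cube([74, 15, 1553]);
translate([1468, 311, 75]) cube([74, 15, 1553]);
translate([1575, 311, 75]) cube([74, 15, 1553]);
translate([1682, 311, 75]) cube([74, 15, 1553]);
translate([1789, 311, 75]) cube([74, 15, 1553]);


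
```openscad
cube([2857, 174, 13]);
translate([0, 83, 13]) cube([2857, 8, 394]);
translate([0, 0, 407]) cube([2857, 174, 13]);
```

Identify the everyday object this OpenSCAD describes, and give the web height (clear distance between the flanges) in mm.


An I-beam. The web height is 394 mm.

Two wide flanges with a thin centred web — an I-beam. Overall 420 mm minus two 13 mm flanges gives a web of 420 − 2·13 = 394 mm.


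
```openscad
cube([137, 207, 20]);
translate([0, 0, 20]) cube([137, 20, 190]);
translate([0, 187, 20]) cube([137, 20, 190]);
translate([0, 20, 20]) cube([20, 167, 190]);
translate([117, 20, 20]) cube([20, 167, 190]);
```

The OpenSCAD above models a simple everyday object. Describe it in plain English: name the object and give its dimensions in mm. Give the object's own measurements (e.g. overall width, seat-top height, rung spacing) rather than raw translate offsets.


An open-topped rectangular box: outside dimensions 137×207×210 mm, with a uniform wall and base thickness of 20 mm. The base is a full 137×207 slab on the floor; four walls sit on top of the base. The front and back walls (the −y and +y sides) span the full width; the two side walls fit between them.


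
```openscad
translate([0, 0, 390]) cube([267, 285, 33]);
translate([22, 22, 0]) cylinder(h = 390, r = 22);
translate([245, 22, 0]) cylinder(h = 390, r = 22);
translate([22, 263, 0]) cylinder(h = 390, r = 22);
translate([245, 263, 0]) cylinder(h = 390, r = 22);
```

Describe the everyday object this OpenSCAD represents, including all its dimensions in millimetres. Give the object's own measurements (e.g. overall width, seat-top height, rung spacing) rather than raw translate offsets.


A four-legged stool. The seat is a 267×285×33 mm slab whose top surface is at z = 423 mm; four round legs, each 44 mm in diameter, run from the floor (z = 0) to the underside of the seat, each leg's axis is inset half a diameter from the nearest pair of seat edges (so the leg's bounding box is flush with the corner).


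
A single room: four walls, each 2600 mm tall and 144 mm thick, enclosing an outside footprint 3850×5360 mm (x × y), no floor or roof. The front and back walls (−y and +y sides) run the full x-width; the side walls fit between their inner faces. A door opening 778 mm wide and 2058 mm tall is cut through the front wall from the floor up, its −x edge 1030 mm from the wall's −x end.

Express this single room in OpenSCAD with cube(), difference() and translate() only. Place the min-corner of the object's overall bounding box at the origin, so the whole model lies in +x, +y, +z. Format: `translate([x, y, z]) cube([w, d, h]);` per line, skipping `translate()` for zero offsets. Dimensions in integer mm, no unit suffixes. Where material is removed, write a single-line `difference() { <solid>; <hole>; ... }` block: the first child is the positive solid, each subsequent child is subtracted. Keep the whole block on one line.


difference() { cube([3850, 144, 2600]); translate([1030, 0, 0]) cube([778, 144, 2058]); }
translate([0, 5216, 0]) cube([3850, 144, 2600]);
translate([0, 144, 0]) cube([144, 5072, 2600]);
translate([3706, 144, 0]) cube([144, 5072, 2600]);


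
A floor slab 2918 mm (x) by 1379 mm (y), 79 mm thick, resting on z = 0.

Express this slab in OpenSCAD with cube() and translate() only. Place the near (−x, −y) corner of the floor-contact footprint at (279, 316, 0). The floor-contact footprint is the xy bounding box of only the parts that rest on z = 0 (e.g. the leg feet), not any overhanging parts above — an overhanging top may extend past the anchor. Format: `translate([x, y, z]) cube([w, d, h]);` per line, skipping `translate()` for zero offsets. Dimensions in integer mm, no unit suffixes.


translate([279, 316, 0]) cube([2918, 1379, 79]);


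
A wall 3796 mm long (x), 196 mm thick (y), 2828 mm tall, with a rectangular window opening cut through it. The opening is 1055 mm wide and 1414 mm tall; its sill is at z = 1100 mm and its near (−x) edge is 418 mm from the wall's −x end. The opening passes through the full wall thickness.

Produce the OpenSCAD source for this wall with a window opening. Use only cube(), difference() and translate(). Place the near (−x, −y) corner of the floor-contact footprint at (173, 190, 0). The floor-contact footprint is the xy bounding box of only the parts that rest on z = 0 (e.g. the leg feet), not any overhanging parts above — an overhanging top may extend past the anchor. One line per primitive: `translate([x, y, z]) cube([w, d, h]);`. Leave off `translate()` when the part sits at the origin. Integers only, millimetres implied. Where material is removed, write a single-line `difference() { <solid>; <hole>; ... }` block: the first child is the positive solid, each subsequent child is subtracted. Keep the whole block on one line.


difference() { translate([173, 190, 0]) cube([3796, 196, 2828]); translate([591, 190, 1100]) cube([1055, 196, 1414]); }


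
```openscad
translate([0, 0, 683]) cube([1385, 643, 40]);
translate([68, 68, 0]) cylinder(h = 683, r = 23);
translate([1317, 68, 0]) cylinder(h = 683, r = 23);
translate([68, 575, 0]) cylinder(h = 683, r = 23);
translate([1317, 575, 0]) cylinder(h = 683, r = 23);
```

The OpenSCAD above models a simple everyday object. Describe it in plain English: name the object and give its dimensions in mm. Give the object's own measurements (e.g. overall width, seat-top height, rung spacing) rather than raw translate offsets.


A table: top 1385 mm (x) × 643 mm (y), 40 mm thick, upper face at z = 723 mm, on four round legs of 46 mm diameter, each leg's bounding box inset 45 mm from the nearest pair of top edges from z = 0 to the bottom of the top.


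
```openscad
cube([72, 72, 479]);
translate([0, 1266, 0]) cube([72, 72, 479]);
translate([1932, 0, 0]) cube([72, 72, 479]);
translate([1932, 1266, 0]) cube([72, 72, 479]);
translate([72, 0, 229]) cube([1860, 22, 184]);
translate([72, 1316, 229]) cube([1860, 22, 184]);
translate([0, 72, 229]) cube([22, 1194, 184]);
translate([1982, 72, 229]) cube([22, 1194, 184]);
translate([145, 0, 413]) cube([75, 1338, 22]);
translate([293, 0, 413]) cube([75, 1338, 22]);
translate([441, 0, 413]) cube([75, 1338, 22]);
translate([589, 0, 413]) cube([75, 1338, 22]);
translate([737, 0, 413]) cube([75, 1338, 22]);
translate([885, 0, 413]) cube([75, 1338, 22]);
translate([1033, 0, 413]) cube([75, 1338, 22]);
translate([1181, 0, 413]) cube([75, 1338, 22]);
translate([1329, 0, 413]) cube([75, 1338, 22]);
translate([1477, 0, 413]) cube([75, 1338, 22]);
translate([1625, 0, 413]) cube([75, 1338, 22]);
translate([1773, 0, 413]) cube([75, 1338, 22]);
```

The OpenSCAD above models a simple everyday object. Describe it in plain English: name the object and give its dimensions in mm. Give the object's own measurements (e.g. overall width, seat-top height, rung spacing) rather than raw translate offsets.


A bed frame 2004 mm long (x) by 1338 mm wide (y). Four 72×72 mm corner posts, 479 mm tall, at the corners of the footprint. Four rails of 22 mm thickness and 184 mm height run between adjacent posts with their undersides at z = 229 mm, their outer faces flush with the outside of the frame (the two x-running rails run between the posts' inner faces; the two y-running rails run between the posts' inner faces). 12 slats, each 75 mm wide (x) and 22 mm thick, lie across the top of the two x-running rails, running the full 1338 mm width of the frame in y; along x they sit between the end posts with a 73 mm gap after the −x posts and between neighbouring slats, leaving 84 mm before the +x posts.


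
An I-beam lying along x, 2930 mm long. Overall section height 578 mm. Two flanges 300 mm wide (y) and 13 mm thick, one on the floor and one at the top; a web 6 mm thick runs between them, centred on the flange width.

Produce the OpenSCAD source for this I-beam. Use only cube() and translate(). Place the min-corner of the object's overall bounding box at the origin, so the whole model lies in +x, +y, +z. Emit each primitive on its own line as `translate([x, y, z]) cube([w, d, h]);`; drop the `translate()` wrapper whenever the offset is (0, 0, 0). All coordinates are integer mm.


cube([2930, 300, 13]);
translate([0, 147, 13]) cube([2930, 6, 552]);
translate([0, 0, 565]) cube([2930, 300, 13]);


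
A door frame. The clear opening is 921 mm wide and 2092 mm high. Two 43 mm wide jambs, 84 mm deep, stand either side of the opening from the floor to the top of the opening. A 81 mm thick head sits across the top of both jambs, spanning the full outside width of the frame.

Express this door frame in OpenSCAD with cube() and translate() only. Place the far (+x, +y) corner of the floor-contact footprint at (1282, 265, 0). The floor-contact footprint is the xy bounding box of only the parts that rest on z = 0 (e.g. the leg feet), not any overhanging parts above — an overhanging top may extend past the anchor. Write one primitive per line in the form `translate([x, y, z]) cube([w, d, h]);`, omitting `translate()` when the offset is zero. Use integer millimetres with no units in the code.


translate([275, 181, 0]) cube([43, 84, 2092]);
translate([1239, 181, 0]) cube([43, 84, 2092]);
translate([275, 181, 2092]) cube([1007, 84, 81]);


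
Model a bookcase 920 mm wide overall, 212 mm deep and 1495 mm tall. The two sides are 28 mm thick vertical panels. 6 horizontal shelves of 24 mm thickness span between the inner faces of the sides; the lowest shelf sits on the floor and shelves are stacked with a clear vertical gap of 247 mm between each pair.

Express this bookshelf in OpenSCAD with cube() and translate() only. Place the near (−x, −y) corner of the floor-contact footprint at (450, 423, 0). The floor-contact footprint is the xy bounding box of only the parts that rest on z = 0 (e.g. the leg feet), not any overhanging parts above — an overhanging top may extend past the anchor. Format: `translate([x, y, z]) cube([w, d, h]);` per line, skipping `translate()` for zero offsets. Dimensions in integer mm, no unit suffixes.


translate([450, 423, 0]) cube([28, 212, 1495]);
translate([1342, 423, 0]) cube([28, 212, 1495]);
translate([478, 423, 0]) cube([864, 212, 24]);
translate([478, 423, 271]) cube([864, 212, 24]);
translate([478, 423, 542]) cube([864, 212, 24]);
translate([478, 423, 813]) cube([864, 212, 24]);
translate([478, 423, 1084]) cube([864, 212, 24]);
translate([478, 423, 1355]) cube([864, 212, 24]);


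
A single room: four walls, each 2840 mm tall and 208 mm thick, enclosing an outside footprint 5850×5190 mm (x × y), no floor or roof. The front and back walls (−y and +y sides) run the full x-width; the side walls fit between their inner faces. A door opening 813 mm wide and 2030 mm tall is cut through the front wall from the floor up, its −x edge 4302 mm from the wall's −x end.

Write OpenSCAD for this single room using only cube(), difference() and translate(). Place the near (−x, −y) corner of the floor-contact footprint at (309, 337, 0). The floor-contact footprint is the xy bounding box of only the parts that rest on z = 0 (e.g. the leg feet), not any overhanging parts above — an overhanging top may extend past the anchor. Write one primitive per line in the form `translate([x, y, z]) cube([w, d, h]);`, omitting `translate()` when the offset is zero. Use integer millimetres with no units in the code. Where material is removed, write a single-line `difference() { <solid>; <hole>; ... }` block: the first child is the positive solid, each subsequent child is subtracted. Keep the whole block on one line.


difference() { translate([309, 337, 0]) cube([5850, 208, 2840]); translate([4611, 337, 0]) cube([813, 208, 2030]); }
translate([309, 5319, 0]) cube([5850, 208, 2840]);
translate([309, 545, 0]) cube([208, 4774, 2840]);
translate([5951, 545, 0]) cube([208, 4774, 2840]);


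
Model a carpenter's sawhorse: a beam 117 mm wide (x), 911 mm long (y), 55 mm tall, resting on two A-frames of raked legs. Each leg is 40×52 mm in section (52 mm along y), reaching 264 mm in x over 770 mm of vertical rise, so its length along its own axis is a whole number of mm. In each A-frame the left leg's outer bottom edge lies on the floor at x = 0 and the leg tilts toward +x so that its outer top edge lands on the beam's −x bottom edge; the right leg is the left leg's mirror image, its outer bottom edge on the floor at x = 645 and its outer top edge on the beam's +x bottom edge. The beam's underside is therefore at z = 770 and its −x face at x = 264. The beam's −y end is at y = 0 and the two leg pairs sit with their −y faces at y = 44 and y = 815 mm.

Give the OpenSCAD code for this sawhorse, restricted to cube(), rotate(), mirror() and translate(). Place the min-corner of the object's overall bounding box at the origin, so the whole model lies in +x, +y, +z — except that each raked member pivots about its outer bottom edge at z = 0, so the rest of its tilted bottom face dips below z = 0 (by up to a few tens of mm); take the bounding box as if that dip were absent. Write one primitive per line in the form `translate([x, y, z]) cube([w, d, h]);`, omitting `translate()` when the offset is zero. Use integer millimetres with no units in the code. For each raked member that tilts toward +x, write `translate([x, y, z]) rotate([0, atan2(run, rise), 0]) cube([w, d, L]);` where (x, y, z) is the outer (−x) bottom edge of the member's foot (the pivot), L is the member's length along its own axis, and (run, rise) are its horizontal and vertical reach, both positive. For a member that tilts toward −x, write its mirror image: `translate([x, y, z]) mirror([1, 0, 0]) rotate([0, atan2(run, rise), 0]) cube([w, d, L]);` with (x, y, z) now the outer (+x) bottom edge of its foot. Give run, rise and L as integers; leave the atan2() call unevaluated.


translate([264, 0, 770]) cube([117, 911, 55]);
translate([0, 44, 0]) rotate([0, atan2(264, 770), 0]) cube([40, 52, 814]);
translate([645, 44, 0]) mirror([1, 0, 0]) rotate([0, atan2(264, 770), 0]) cube([40, 52, 814]);
translate([0, 815, 0]) rotate([0, atan2(264, 770), 0]) cube([40, 52, 814]);
translate([645, 815, 0]) mirror([1, 0, 0]) rotate([0, atan2(264, 770), 0]) cube([40, 52, 814]);


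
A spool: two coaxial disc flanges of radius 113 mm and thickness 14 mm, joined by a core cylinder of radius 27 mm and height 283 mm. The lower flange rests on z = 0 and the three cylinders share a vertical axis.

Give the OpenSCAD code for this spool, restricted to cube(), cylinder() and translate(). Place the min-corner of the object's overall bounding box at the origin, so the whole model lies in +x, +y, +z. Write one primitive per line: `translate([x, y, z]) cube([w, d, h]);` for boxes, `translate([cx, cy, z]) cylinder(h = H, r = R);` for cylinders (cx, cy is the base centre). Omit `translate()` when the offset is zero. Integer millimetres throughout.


translate([113, 113, 0]) cylinder(h = 14, r = 113);
translate([113, 113, 14]) cylinder(h = 283, r = 27);
translate([113, 113, 297]) cylinder(h = 14, r = 113);


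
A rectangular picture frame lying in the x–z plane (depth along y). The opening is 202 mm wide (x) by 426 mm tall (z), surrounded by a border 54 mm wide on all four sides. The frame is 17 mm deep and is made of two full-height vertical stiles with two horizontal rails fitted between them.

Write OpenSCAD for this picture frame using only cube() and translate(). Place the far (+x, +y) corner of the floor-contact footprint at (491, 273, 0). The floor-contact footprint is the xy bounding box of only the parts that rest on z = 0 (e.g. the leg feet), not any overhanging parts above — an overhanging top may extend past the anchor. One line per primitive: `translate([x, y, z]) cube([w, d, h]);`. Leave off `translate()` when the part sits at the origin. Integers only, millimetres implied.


translate([181, 256, 0]) cube([54, 17, 534]);
translate([437, 256, 0]) cube([54, 17, 534]);
translate([235, 256, 0]) cube([202, 17, 54]);
translate([235, 256, 480]) cube([202, 17, 54]);


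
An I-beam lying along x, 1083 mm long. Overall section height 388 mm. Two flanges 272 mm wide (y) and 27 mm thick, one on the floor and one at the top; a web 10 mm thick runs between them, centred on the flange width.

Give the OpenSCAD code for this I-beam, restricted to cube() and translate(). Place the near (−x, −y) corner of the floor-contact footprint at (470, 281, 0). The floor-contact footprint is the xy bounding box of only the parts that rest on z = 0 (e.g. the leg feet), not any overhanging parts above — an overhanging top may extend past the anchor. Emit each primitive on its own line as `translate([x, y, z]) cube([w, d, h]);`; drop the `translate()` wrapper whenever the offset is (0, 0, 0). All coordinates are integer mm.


translate([470, 281, 0]) cube([1083, 272, 27]);
translate([470, 412, 27]) cube([1083, 10, 334]);
translate([470, 281, 361]) cube([1083, 272, 27]);
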